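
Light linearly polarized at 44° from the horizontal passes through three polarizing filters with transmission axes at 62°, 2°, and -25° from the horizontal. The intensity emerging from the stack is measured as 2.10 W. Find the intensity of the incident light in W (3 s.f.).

I₁ = I₀ cos²(62° − 44°) = I₀ cos²(18°) = 0.9045 I₀.
I₂ = I₁ cos²(2° − 62°) = 0.9045 I₀ · cos²(60°) = 0.2261 I₀.
I₃ = I₂ cos²(-25° − 2°) = 0.2261 I₀ · cos²(27°) = 0.1795 I₀.
So 2.10 W = 0.1795 I₀, giving I₀ = 2.10/0.1795 = 11.7 W.

I₀ ≈ 11.7 W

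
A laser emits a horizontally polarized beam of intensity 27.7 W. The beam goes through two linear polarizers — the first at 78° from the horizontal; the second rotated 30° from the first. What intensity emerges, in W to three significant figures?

I₁ = 27.7 W · cos²(78°) = 1.197 W.
I₂ = I₁ · cos²(30°) = 1.197 · 0.75 = 0.898 W.

I ≈ 0.898 W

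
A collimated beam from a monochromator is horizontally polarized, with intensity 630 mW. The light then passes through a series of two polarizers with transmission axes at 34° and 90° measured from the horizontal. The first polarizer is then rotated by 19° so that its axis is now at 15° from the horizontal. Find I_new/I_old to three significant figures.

I_new/I_old ≈ 0.291

Before rotation:
I₁ = I₀ cos²(34° − 0°) = I₀ cos²(34°) = 0.6873 I₀.
I₂ = I₁ cos²(90° − 34°) = 0.6873 I₀ · cos²(56°) = 0.2149 I₀.
After rotation:
I₁ = I₀ cos²(15° − 0°) = I₀ cos²(15°) = 0.933 I₀.
I₂ = I₁ cos²(90° − 15°) = 0.933 I₀ · cos²(75°) = 0.0625 I₀.
Ratio = 0.0625 / 0.2149 = 0.2908.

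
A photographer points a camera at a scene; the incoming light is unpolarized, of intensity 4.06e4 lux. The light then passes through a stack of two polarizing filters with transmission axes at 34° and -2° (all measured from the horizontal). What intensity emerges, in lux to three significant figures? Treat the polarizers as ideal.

Unpolarized light through the first polarizer → I₁ = 4.06e4 lux/2 = 2.03e+04 lux, polarized at 34°.
I₂ = I₁ · cos²(36°) = 2.03e+04 · 0.6545 = 1.329e+04 lux.

I ≈ 1.33e4 lux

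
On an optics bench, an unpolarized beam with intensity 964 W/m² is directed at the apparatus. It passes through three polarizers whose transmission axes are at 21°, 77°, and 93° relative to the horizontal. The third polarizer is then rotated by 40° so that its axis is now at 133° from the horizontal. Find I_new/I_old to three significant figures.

I_new/I_old ≈ 0.338

Before rotation:
Unpolarized light through the first polarizer → I₁ = ½ I₀, now polarized at 21°.
I₂ = I₁ cos²(77° − 21°) = 0.5 I₀ · cos²(56°) = 0.1563 I₀.
I₃ = I₂ cos²(93° − 77°) = 0.1563 I₀ · cos²(16°) = 0.1445 I₀.
After rotation:
Unpolarized light through the first polarizer → I₁ = ½ I₀, now polarized at 21°.
I₂ = I₁ cos²(77° − 21°) = 0.5 I₀ · cos²(56°) = 0.1563 I₀.
I₃ = I₂ cos²(133° − 77°) = 0.1563 I₀ · cos²(56°) = 0.04889 I₀.
Ratio = 0.04889 / 0.1445 = 0.3384.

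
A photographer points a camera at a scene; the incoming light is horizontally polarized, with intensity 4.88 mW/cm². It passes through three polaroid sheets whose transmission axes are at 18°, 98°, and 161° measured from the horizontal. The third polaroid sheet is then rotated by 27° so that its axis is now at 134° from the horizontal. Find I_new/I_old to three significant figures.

I_new/I_old ≈ 3.18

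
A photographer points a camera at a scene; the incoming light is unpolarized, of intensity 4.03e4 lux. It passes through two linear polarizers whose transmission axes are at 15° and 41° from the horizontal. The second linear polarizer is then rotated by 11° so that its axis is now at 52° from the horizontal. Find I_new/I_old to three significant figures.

I_new/I_old ≈ 0.790

Before rotation:
Unpolarized light through the first polarizer → I₁ = ½ I₀, now polarized at 15°.
I₂ = I₁ cos²(41° − 15°) = 0.5 I₀ · cos²(26°) = 0.4039 I₀.
After rotation:
Unpolarized light through the first polarizer → I₁ = ½ I₀, now polarized at 15°.
I₂ = I₁ cos²(52° − 15°) = 0.5 I₀ · cos²(37°) = 0.3189 I₀.
Ratio = 0.3189 / 0.4039 = 0.7895.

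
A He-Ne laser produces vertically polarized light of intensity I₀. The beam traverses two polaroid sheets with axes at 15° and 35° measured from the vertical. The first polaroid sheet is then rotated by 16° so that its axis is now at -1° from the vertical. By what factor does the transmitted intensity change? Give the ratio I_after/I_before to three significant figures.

Before rotation:
By Malus's law, I₁ = I₀ cos²(15° − 0°) = I₀ cos²(15°) = 0.933 I₀.
I₂ = I₁ cos²(35° − 15°) = 0.933 I₀ · cos²(20°) = 0.8239 I₀.
After rotation:
I₁ = I₀ cos²(-1° − 0°) = I₀ cos²(1°) = 0.9997 I₀.
I₂ = I₁ cos²(35° + 1°) = 0.9997 I₀ · cos²(36°) = 0.6543 I₀.
Ratio = 0.6543 / 0.8239 = 0.7942.

I_new/I_old ≈ 0.794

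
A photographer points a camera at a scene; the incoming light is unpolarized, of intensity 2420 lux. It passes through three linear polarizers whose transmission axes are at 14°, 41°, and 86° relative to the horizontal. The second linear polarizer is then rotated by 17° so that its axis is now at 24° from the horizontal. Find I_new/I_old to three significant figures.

I_new/I_old ≈ 0.539

Before rotation:
Unpolarized light through the first polarizer → I₁ = ½ I₀, now polarized at 14°.
I₂ = I₁ cos²(41° − 14°) = 0.5 I₀ · cos²(27°) = 0.3969 I₀.
I₃ = I₂ cos²(86° − 41°) = 0.3969 I₀ · cos²(45°) = 0.1985 I₀.
After rotation:
Unpolarized light through the first polarizer → I₁ = ½ I₀, now polarized at 14°.
I₂ = I₁ cos²(24° − 14°) = 0.5 I₀ · cos²(10°) = 0.4849 I₀.
I₃ = I₂ cos²(86° − 24°) = 0.4849 I₀ · cos²(62°) = 0.1069 I₀.
Ratio = 0.1069 / 0.1985 = 0.5385.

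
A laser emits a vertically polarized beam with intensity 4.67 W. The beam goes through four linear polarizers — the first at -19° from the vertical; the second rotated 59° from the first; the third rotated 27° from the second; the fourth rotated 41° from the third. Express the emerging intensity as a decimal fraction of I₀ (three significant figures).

By Malus's law, I₁ = 4.67 W · cos²(19°) = 4.175 W.
I₂ = I₁ · cos²(59°) = 4.175 · 0.2653 = 1.107 W.
I₃ = I₂ · cos²(27°) = 1.107 · 0.7939 = 0.8792 W.
I₄ = I₃ · cos²(41°) = 0.8792 · 0.5696 = 0.5008 W.
Transmitted fraction = 0.1072.

I/I₀ ≈ 0.107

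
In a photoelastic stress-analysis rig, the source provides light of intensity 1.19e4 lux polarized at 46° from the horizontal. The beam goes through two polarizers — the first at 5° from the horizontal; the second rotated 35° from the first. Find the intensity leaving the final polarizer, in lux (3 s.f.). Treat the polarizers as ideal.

I₁ = 1.19e4 lux · cos²(41°) = 6778 lux.
I₂ = I₁ · cos²(35°) = 6778 · 0.671 = 4548 lux.

I ≈ 4550 lux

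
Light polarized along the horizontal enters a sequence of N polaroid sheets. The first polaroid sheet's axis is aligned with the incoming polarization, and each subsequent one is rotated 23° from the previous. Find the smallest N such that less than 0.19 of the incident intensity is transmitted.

N = 12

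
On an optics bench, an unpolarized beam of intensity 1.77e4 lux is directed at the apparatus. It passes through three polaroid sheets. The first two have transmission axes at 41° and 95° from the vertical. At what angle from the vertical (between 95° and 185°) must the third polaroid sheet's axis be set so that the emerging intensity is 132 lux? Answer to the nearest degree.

Unpolarized light through the first polarizer → I₁ = ½ I₀, now polarized at 41°.
I₂ = I₁ cos²(95° − 41°) = 0.5 I₀ · cos²(54°) = 0.1727 I₀.
Target fraction: 132 / 1.77e4 lux = 0.007458 of I₀.
Need I₃/I₀ = 0.007458, so cos²(θ − 95°) = 0.007458 / 0.1727 = 0.04317.
θ − 95° = arccos(√0.04317) = 78.0°, giving θ ≈ 95 + 78.0 = 173.0°.

θ ≈ 173°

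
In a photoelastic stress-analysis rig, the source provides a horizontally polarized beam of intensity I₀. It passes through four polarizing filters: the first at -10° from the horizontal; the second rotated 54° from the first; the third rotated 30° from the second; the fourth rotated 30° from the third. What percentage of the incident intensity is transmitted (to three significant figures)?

I₁ = I₀ cos²(-10° − 0°) = I₀ cos²(10°) = 0.9698 I₀.
I₂ = I₁ cos²(54°) = 0.9698 · 0.3455 I₀ = 0.3351 I₀.
I₃ = I₂ cos²(30°) = 0.3351 · 0.75 I₀ = 0.2513 I₀.
I₄ = I₃ cos²(30°) = 0.2513 · 0.75 I₀ = 0.1885 I₀.
That is 18.85% of the incident intensity.

≈ 18.8%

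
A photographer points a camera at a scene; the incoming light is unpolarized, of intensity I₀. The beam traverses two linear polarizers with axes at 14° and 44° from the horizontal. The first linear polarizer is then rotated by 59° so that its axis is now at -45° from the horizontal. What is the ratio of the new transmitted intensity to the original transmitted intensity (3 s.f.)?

I_new/I_old ≈ 0.000406

Before rotation:
Unpolarized light through the first polarizer → I₁ = ½ I₀, now polarized at 14°.
I₂ = I₁ cos²(44° − 14°) = 0.5 I₀ · cos²(30°) = 0.375 I₀.
After rotation:
Unpolarized light through the first polarizer → I₁ = ½ I₀, now polarized at -45°.
I₂ = I₁ cos²(44° + 45°) = 0.5 I₀ · cos²(89°) = 0.0001523 I₀.
Ratio = 0.0001523 / 0.375 = 0.0004061.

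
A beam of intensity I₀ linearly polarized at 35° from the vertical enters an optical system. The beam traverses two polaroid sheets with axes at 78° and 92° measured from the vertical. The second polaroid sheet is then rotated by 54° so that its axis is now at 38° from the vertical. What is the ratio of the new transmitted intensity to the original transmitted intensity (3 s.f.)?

I_new/I_old ≈ 0.623

Before rotation:
I₁ = I₀ cos²(78° − 35°) = I₀ cos²(43°) = 0.5349 I₀.
I₂ = I₁ cos²(92° − 78°) = 0.5349 I₀ · cos²(14°) = 0.5036 I₀.
After rotation:
I₁ = I₀ cos²(78° − 35°) = I₀ cos²(43°) = 0.5349 I₀.
I₂ = I₁ cos²(38° − 78°) = 0.5349 I₀ · cos²(40°) = 0.3139 I₀.
Ratio = 0.3139 / 0.5036 = 0.6233.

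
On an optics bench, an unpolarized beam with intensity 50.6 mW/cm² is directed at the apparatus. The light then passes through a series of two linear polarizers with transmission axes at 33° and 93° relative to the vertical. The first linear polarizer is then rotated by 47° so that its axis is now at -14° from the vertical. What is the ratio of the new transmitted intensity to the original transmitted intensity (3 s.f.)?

I_new/I_old ≈ 0.342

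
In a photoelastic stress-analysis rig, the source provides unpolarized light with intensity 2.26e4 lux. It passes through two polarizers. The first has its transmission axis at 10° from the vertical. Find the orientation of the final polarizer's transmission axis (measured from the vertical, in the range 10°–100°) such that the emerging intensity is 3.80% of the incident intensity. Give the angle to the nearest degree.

θ ≈ 84°

Unpolarized light through the first polarizer → I₁ = ½ I₀, now polarized at 10°.
Need I₂/I₀ = 0.038, so cos²(θ − 10°) = 0.038 / 0.5 = 0.076.
θ − 10° = arccos(√0.076) = 74.0°, giving θ ≈ 10 + 74.0 = 84.0°.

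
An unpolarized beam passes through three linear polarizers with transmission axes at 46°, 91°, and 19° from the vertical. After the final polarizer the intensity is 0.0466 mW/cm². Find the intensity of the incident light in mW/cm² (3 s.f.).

Unpolarized light through the first polarizer → I₁ = ½ I₀, now polarized at 46°.
I₂ = I₁ cos²(91° − 46°) = 0.5 I₀ · cos²(45°) = 0.25 I₀.
I₃ = I₂ cos²(19° − 91°) = 0.25 I₀ · cos²(72°) = 0.02387 I₀.
So 0.0466 mW/cm² = 0.02387 I₀, giving I₀ = 0.0466/0.02387 = 1.952 mW/cm².

I₀ ≈ 1.95 mW/cm²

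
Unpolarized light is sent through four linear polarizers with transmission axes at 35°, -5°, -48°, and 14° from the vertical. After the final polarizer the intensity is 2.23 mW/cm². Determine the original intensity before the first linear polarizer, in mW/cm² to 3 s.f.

Unpolarized light through the first polarizer → I₁ = ½ I₀, now polarized at 35°.
I₂ = I₁ cos²(-5° − 35°) = 0.5 I₀ · cos²(40°) = 0.2934 I₀.
I₃ = I₂ cos²(-48° + 5°) = 0.2934 I₀ · cos²(43°) = 0.1569 I₀.
I₄ = I₃ cos²(14° + 48°) = 0.1569 I₀ · cos²(62°) = 0.03459 I₀.
So 2.23 mW/cm² = 0.03459 I₀, giving I₀ = 2.23/0.03459 = 64.47 mW/cm².

I₀ ≈ 64.5 mW/cm²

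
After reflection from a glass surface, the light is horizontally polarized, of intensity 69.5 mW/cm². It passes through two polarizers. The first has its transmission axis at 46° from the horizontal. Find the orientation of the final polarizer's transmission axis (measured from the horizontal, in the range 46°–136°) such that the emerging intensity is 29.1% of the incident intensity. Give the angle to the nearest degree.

θ ≈ 85°

I₁ = I₀ cos²(46° − 0°) = I₀ cos²(46°) = 0.4826 I₀.
Need I₂/I₀ = 0.291, so cos²(θ − 46°) = 0.291 / 0.4826 = 0.603.
θ − 46° = arccos(√0.603) = 39.1°, giving θ ≈ 46 + 39.1 = 85.1°.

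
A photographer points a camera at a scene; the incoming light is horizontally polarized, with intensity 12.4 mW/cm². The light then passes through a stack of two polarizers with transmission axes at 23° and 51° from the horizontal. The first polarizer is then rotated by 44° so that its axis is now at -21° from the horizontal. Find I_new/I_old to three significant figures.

Before rotation:
I₁ = I₀ cos²(23° − 0°) = I₀ cos²(23°) = 0.8473 I₀.
I₂ = I₁ cos²(51° − 23°) = 0.8473 I₀ · cos²(28°) = 0.6606 I₀.
After rotation:
I₁ = I₀ cos²(-21° − 0°) = I₀ cos²(21°) = 0.8716 I₀.
I₂ = I₁ cos²(51° + 21°) = 0.8716 I₀ · cos²(72°) = 0.08323 I₀.
Ratio = 0.08323 / 0.6606 = 0.126.

I_new/I_old ≈ 0.126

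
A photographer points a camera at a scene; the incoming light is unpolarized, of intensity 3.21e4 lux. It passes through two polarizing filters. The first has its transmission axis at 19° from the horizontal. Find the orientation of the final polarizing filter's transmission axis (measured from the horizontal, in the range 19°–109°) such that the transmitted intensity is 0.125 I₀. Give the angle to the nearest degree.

θ ≈ 79°

Unpolarized light through the first polarizer → I₁ = ½ I₀, now polarized at 19°.
Need I₂/I₀ = 0.125, so cos²(θ − 19°) = 0.125 / 0.5 = 0.25.
θ − 19° = arccos(√0.25) = 60.0°, giving θ ≈ 19 + 60.0 = 79.0°.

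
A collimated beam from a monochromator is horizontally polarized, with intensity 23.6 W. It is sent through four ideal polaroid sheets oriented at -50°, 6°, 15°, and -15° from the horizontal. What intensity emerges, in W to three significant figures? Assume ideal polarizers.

I ≈ 2.23 W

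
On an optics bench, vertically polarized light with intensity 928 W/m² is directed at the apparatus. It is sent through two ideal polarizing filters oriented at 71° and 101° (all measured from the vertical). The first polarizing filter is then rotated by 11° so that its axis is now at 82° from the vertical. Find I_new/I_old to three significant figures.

Before rotation:
I₁ = I₀ cos²(71° − 0°) = I₀ cos²(71°) = 0.106 I₀.
I₂ = I₁ cos²(101° − 71°) = 0.106 I₀ · cos²(30°) = 0.0795 I₀.
After rotation:
I₁ = I₀ cos²(82° − 0°) = I₀ cos²(82°) = 0.01937 I₀.
I₂ = I₁ cos²(101° − 82°) = 0.01937 I₀ · cos²(19°) = 0.01732 I₀.
Ratio = 0.01732 / 0.0795 = 0.2178.

I_new/I_old ≈ 0.218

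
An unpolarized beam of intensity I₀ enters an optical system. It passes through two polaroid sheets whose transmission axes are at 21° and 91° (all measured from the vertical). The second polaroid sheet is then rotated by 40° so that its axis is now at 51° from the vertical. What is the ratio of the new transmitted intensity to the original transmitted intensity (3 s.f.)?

Before rotation:
Unpolarized light through the first polarizer → I₁ = ½ I₀, now polarized at 21°.
I₂ = I₁ cos²(91° − 21°) = 0.5 I₀ · cos²(70°) = 0.05849 I₀.
After rotation:
Unpolarized light through the first polarizer → I₁ = ½ I₀, now polarized at 21°.
I₂ = I₁ cos²(51° − 21°) = 0.5 I₀ · cos²(30°) = 0.375 I₀.
Ratio = 0.375 / 0.05849 = 6.411.

I_new/I_old ≈ 6.41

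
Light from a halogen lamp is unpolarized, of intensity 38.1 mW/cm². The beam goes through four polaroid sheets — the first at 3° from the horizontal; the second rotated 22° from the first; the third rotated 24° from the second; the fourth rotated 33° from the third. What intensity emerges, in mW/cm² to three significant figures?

I ≈ 9.61 mW/cm²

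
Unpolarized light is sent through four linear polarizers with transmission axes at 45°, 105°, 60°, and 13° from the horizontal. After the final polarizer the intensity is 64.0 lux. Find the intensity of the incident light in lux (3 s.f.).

I₀ ≈ 2200 lux

Unpolarized light through the first polarizer → I₁ = ½ I₀, now polarized at 45°.
I₂ = I₁ cos²(105° − 45°) = 0.5 I₀ · cos²(60°) = 0.125 I₀.
I₃ = I₂ cos²(60° − 105°) = 0.125 I₀ · cos²(45°) = 0.0625 I₀.
I₄ = I₃ cos²(13° − 60°) = 0.0625 I₀ · cos²(47°) = 0.02907 I₀.
So 64.0 lux = 0.02907 I₀, giving I₀ = 64.0/0.02907 = 2202 lux.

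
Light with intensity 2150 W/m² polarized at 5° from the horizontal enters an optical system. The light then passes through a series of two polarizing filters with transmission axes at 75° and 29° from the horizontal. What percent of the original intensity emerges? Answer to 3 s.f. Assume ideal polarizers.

≈ 5.64%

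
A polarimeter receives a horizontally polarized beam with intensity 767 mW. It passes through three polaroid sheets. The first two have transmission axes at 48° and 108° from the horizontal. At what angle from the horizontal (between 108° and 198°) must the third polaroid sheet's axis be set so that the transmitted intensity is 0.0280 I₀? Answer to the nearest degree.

θ ≈ 168°

By Malus's law, I₁ = I₀ cos²(48° − 0°) = I₀ cos²(48°) = 0.4477 I₀.
I₂ = I₁ cos²(108° − 48°) = 0.4477 I₀ · cos²(60°) = 0.1119 I₀.
Need I₃/I₀ = 0.028, so cos²(θ − 108°) = 0.028 / 0.1119 = 0.2501.
θ − 108° = arccos(√0.2501) = 60.0°, giving θ ≈ 108 + 60.0 = 168.0°.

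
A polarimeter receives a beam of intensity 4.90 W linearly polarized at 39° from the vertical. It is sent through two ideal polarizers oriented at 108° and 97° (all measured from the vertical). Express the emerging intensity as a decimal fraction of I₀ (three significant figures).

I/I₀ ≈ 0.124

By Malus's law, I₁ = 4.90 W · cos²(69°) = 0.6293 W.
I₂ = I₁ · cos²(11°) = 0.6293 · 0.9636 = 0.6064 W.
Transmitted fraction = 0.1238.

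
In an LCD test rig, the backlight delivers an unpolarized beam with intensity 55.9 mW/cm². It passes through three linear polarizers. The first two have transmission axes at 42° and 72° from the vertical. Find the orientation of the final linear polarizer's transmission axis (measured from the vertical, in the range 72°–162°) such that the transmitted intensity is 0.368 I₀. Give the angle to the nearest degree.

θ ≈ 80°

Unpolarized light through the first polarizer → I₁ = ½ I₀, now polarized at 42°.
I₂ = I₁ cos²(72° − 42°) = 0.5 I₀ · cos²(30°) = 0.375 I₀.
Need I₃/I₀ = 0.368, so cos²(θ − 72°) = 0.368 / 0.375 = 0.9813.
θ − 72° = arccos(√0.9813) = 7.9°, giving θ ≈ 72 + 7.9 = 79.9°.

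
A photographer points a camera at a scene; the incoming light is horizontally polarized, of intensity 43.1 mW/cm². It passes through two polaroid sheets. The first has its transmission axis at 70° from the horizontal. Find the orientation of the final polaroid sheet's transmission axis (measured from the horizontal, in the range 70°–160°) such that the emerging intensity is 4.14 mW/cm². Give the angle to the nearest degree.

θ ≈ 95°

I₁ = I₀ cos²(70° − 0°) = I₀ cos²(70°) = 0.117 I₀.
Target fraction: 4.14 / 43.1 mW/cm² = 0.09606 of I₀.
Need I₂/I₀ = 0.09606, so cos²(θ − 70°) = 0.09606 / 0.117 = 0.8211.
θ − 70° = arccos(√0.8211) = 25.0°, giving θ ≈ 70 + 25.0 = 95.0°.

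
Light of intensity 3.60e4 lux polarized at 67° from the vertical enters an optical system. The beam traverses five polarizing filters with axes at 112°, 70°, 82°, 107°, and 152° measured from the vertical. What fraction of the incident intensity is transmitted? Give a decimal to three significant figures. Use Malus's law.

By Malus's law, I₁ = 3.60e4 lux · cos²(45°) = 1.8e+04 lux.
I₂ = I₁ · cos²(42°) = 1.8e+04 · 0.5523 = 9941 lux.
I₃ = I₂ · cos²(12°) = 9941 · 0.9568 = 9511 lux.
I₄ = I₃ · cos²(25°) = 9511 · 0.8214 = 7812 lux.
I₅ = I₄ · cos²(45°) = 7812 · 0.5 = 3906 lux.
Transmitted fraction = 0.1085.

I/I₀ ≈ 0.109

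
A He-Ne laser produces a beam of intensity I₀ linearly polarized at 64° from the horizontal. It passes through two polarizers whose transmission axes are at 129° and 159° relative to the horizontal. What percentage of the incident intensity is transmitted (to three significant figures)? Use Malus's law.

By Malus's law, I₁ = I₀ cos²(129° − 64°) = I₀ cos²(65°) = 0.1786 I₀.
I₂ = I₁ cos²(159° − 129°) = 0.1786 I₀ · cos²(30°) = 0.134 I₀.
That is 13.4% of the incident intensity.

≈ 13.4%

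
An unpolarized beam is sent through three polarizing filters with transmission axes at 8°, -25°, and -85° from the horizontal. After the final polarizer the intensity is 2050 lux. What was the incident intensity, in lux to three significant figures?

I₀ ≈ 2.33e4 lux

Unpolarized light through the first polarizer → I₁ = ½ I₀, now polarized at 8°.
I₂ = I₁ cos²(-25° − 8°) = 0.5 I₀ · cos²(33°) = 0.3517 I₀.
I₃ = I₂ cos²(-85° + 25°) = 0.3517 I₀ · cos²(60°) = 0.08792 I₀.
So 2050 lux = 0.08792 I₀, giving I₀ = 2050/0.08792 = 2.332e+04 lux.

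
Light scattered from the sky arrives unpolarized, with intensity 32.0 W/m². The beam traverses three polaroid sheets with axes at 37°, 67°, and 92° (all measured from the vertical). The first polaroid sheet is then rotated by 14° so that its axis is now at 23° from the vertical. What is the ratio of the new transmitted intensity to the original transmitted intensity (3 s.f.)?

I_new/I_old ≈ 0.690

Before rotation:
Unpolarized light through the first polarizer → I₁ = ½ I₀, now polarized at 37°.
I₂ = I₁ cos²(67° − 37°) = 0.5 I₀ · cos²(30°) = 0.375 I₀.
I₃ = I₂ cos²(92° − 67°) = 0.375 I₀ · cos²(25°) = 0.308 I₀.
After rotation:
Unpolarized light through the first polarizer → I₁ = ½ I₀, now polarized at 23°.
I₂ = I₁ cos²(67° − 23°) = 0.5 I₀ · cos²(44°) = 0.2587 I₀.
I₃ = I₂ cos²(92° − 67°) = 0.2587 I₀ · cos²(25°) = 0.2125 I₀.
Ratio = 0.2125 / 0.308 = 0.6899.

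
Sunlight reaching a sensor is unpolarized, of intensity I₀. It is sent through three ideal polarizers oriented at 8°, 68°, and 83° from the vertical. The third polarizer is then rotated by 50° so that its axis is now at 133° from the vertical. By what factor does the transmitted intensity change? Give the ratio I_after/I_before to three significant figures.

Before rotation:
Unpolarized light through the first polarizer → I₁ = ½ I₀, now polarized at 8°.
I₂ = I₁ cos²(68° − 8°) = 0.5 I₀ · cos²(60°) = 0.125 I₀.
I₃ = I₂ cos²(83° − 68°) = 0.125 I₀ · cos²(15°) = 0.1166 I₀.
After rotation:
Unpolarized light through the first polarizer → I₁ = ½ I₀, now polarized at 8°.
I₂ = I₁ cos²(68° − 8°) = 0.5 I₀ · cos²(60°) = 0.125 I₀.
I₃ = I₂ cos²(133° − 68°) = 0.125 I₀ · cos²(65°) = 0.02233 I₀.
Ratio = 0.02233 / 0.1166 = 0.1914.

I_new/I_old ≈ 0.191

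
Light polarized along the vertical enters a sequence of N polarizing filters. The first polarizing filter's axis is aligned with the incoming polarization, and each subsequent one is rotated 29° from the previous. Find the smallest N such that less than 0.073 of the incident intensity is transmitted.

First polarizer is aligned with the polarization: full transmission.
Each further stage multiplies by cos²(29°) = 0.765.
After N polarizers: T = 0.765^(N−1). Require T < 0.073 ⇒ N−1 > ln(0.073)/ln(0.765) = 9.77, so N−1 ≥ 10 and N = 11.
Check: N=11 gives T = 0.06861 < 0.073; N=10 gives T = 0.08969.

N = 11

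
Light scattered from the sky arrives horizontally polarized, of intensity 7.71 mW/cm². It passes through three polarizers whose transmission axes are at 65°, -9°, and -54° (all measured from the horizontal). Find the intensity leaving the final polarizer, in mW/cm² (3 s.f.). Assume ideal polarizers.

I₁ = 7.71 mW/cm² · cos²(65°) = 1.377 mW/cm².
I₂ = I₁ · cos²(74°) = 1.377 · 0.07598 = 0.1046 mW/cm².
I₃ = I₂ · cos²(45°) = 0.1046 · 0.5 = 0.05231 mW/cm².

I ≈ 0.0523 mW/cm²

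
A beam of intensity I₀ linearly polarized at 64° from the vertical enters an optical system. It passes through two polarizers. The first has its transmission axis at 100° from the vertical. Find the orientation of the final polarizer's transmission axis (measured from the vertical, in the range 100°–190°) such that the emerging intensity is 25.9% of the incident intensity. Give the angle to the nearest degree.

By Malus's law, I₁ = I₀ cos²(100° − 64°) = I₀ cos²(36°) = 0.6545 I₀.
Need I₂/I₀ = 0.259, so cos²(θ − 100°) = 0.259 / 0.6545 = 0.3957.
θ − 100° = arccos(√0.3957) = 51.0°, giving θ ≈ 100 + 51.0 = 151.0°.

θ ≈ 151°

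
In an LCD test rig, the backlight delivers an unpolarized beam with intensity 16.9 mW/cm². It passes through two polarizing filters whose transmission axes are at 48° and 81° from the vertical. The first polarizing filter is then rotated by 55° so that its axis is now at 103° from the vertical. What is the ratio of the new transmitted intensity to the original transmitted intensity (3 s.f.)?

Before rotation:
Unpolarized light through the first polarizer → I₁ = ½ I₀, now polarized at 48°.
I₂ = I₁ cos²(81° − 48°) = 0.5 I₀ · cos²(33°) = 0.3517 I₀.
After rotation:
Unpolarized light through the first polarizer → I₁ = ½ I₀, now polarized at 103°.
I₂ = I₁ cos²(81° − 103°) = 0.5 I₀ · cos²(22°) = 0.4298 I₀.
Ratio = 0.4298 / 0.3517 = 1.222.

I_new/I_old ≈ 1.22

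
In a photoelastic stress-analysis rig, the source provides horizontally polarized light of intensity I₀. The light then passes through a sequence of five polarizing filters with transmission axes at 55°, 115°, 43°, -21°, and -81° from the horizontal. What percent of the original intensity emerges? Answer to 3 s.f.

≈ 0.0377%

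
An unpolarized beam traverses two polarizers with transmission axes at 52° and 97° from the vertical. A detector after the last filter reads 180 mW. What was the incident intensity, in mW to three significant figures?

Unpolarized light through the first polarizer → I₁ = ½ I₀, now polarized at 52°.
I₂ = I₁ cos²(97° − 52°) = 0.5 I₀ · cos²(45°) = 0.25 I₀.
So 180 mW = 0.25 I₀, giving I₀ = 180/0.25 = 720 mW.

I₀ ≈ 720 mW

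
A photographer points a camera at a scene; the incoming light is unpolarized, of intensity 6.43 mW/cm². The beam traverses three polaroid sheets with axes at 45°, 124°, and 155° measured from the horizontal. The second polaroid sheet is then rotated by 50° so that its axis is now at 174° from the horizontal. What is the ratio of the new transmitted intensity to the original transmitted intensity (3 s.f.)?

Before rotation:
Unpolarized light through the first polarizer → I₁ = ½ I₀, now polarized at 45°.
I₂ = I₁ cos²(124° − 45°) = 0.5 I₀ · cos²(79°) = 0.0182 I₀.
I₃ = I₂ cos²(155° − 124°) = 0.0182 I₀ · cos²(31°) = 0.01338 I₀.
After rotation:
Unpolarized light through the first polarizer → I₁ = ½ I₀, now polarized at 45°.
Angle between axes 1 and 2: 51°. I₂ = 0.5 I₀ · cos²(51°) = 0.198 I₀.
I₃ = I₂ cos²(155° − 174°) = 0.198 I₀ · cos²(19°) = 0.177 I₀.
Ratio = 0.177 / 0.01338 = 13.24.

I_new/I_old ≈ 13.2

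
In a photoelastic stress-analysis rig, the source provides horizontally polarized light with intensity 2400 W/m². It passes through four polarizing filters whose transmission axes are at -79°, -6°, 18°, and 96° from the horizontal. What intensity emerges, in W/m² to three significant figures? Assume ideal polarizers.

I ≈ 0.269 W/m²

I₁ = 2400 W/m² · cos²(79°) = 87.38 W/m².
I₂ = I₁ · cos²(73°) = 87.38 · 0.08548 = 7.469 W/m².
I₃ = I₂ · cos²(24°) = 7.469 · 0.8346 = 6.234 W/m².
I₄ = I₃ · cos²(78°) = 6.234 · 0.04323 = 0.2695 W/m².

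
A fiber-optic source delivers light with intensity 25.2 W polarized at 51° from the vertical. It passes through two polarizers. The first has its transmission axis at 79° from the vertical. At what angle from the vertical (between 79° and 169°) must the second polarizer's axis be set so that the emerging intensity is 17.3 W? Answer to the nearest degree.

I₁ = I₀ cos²(79° − 51°) = I₀ cos²(28°) = 0.7796 I₀.
Target fraction: 17.3 / 25.2 W = 0.6865 of I₀.
Need I₂/I₀ = 0.6865, so cos²(θ − 79°) = 0.6865 / 0.7796 = 0.8806.
θ − 79° = arccos(√0.8806) = 20.2°, giving θ ≈ 79 + 20.2 = 99.2°.

θ ≈ 99°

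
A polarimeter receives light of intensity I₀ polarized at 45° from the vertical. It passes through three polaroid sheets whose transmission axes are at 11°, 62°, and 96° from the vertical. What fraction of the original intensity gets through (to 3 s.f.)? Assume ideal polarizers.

≈ 0.187 I₀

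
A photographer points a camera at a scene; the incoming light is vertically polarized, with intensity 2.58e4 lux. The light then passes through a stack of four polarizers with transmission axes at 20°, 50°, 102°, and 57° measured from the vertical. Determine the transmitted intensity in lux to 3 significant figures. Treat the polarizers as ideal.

I ≈ 3240 lux

By Malus's law, I₁ = 2.58e4 lux · cos²(20°) = 2.278e+04 lux.
I₂ = I₁ · cos²(30°) = 2.278e+04 · 0.75 = 1.709e+04 lux.
I₃ = I₂ · cos²(52°) = 1.709e+04 · 0.379 = 6476 lux.
I₄ = I₃ · cos²(45°) = 6476 · 0.5 = 3238 lux.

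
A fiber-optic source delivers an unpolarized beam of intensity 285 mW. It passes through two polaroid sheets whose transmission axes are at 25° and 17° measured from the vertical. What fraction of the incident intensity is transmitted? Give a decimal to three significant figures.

I/I₀ ≈ 0.490

Unpolarized light through the first polarizer → I₁ = 285 mW/2 = 142.5 mW, polarized at 25°.
I₂ = I₁ · cos²(8°) = 142.5 · 0.9806 = 139.7 mW.
Transmitted fraction = 0.4903.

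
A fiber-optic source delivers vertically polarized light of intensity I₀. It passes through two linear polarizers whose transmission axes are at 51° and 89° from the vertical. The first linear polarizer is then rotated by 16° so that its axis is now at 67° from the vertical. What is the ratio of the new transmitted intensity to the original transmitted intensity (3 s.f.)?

I_new/I_old ≈ 0.534

Before rotation:
I₁ = I₀ cos²(51° − 0°) = I₀ cos²(51°) = 0.396 I₀.
I₂ = I₁ cos²(89° − 51°) = 0.396 I₀ · cos²(38°) = 0.2459 I₀.
After rotation:
I₁ = I₀ cos²(67° − 0°) = I₀ cos²(67°) = 0.1527 I₀.
I₂ = I₁ cos²(89° − 67°) = 0.1527 I₀ · cos²(22°) = 0.1312 I₀.
Ratio = 0.1312 / 0.2459 = 0.5337.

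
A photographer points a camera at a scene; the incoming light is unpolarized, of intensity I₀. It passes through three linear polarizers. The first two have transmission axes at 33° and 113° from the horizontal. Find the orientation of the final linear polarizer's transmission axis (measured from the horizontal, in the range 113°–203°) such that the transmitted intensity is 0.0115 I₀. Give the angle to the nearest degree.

θ ≈ 142°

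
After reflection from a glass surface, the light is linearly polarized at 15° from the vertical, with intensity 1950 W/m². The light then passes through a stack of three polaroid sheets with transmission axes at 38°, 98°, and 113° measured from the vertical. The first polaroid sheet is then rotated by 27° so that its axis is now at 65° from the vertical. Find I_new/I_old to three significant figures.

Before rotation:
By Malus's law, I₁ = I₀ cos²(38° − 15°) = I₀ cos²(23°) = 0.8473 I₀.
I₂ = I₁ cos²(98° − 38°) = 0.8473 I₀ · cos²(60°) = 0.2118 I₀.
I₃ = I₂ cos²(113° − 98°) = 0.2118 I₀ · cos²(15°) = 0.1976 I₀.
After rotation:
I₁ = I₀ cos²(65° − 15°) = I₀ cos²(50°) = 0.4132 I₀.
I₂ = I₁ cos²(98° − 65°) = 0.4132 I₀ · cos²(33°) = 0.2906 I₀.
I₃ = I₂ cos²(113° − 98°) = 0.2906 I₀ · cos²(15°) = 0.2711 I₀.
Ratio = 0.2711 / 0.1976 = 1.372.

I_new/I_old ≈ 1.37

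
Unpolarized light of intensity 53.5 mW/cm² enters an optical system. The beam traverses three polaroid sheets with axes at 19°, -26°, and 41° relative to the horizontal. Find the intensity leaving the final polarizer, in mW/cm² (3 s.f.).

I ≈ 2.04 mW/cm²

Unpolarized light through the first polarizer → I₁ = 53.5 mW/cm²/2 = 26.75 mW/cm², polarized at 19°.
I₂ = I₁ · cos²(45°) = 26.75 · 0.5 = 13.38 mW/cm².
I₃ = I₂ · cos²(67°) = 13.38 · 0.1527 = 2.042 mW/cm².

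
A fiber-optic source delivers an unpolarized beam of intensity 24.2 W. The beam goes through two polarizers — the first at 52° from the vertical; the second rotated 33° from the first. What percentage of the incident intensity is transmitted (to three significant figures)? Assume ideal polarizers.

≈ 35.2%

Unpolarized light through the first polarizer → I₁ = 24.2 W/2 = 12.1 W, polarized at 52°.
I₂ = I₁ · cos²(33°) = 12.1 · 0.7034 = 8.511 W.
That is 35.17% of the incident intensity.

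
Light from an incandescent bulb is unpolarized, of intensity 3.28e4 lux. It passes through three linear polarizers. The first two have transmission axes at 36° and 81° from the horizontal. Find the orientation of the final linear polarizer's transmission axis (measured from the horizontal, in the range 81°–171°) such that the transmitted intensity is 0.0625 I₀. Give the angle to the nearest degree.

Unpolarized light through the first polarizer → I₁ = ½ I₀, now polarized at 36°.
I₂ = I₁ cos²(81° − 36°) = 0.5 I₀ · cos²(45°) = 0.25 I₀.
Need I₃/I₀ = 0.0625, so cos²(θ − 81°) = 0.0625 / 0.25 = 0.25.
θ − 81° = arccos(√0.25) = 60.0°, giving θ ≈ 81 + 60.0 = 141.0°.

θ ≈ 141°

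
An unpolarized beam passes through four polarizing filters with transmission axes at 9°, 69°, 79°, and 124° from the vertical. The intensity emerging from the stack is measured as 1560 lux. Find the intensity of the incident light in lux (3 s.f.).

I₀ ≈ 2.57e4 lux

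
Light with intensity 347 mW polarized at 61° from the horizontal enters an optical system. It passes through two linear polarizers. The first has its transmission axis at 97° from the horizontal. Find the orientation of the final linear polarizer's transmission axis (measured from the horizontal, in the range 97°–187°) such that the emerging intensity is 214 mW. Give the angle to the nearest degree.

θ ≈ 111°

By Malus's law, I₁ = I₀ cos²(97° − 61°) = I₀ cos²(36°) = 0.6545 I₀.
Target fraction: 214 / 347 mW = 0.6167 of I₀.
Need I₂/I₀ = 0.6167, so cos²(θ − 97°) = 0.6167 / 0.6545 = 0.9423.
θ − 97° = arccos(√0.9423) = 13.9°, giving θ ≈ 97 + 13.9 = 110.9°.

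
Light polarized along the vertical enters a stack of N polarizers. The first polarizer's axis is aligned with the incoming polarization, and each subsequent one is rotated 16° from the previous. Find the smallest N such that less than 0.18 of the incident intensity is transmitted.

N = 23

First polarizer is aligned with the polarization: full transmission.
Each further stage multiplies by cos²(16°) = 0.924.
After N polarizers: T = 0.924^(N−1). Require T < 0.18 ⇒ N−1 > ln(0.18)/ln(0.924) = 21.70, so N−1 ≥ 22 and N = 23.
Check: N=23 gives T = 0.1758 < 0.18; N=22 gives T = 0.1903.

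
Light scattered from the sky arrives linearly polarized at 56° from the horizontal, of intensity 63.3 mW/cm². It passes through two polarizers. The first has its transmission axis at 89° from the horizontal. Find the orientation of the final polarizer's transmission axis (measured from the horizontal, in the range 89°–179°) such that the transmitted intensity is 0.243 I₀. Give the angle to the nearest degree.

I₁ = I₀ cos²(89° − 56°) = I₀ cos²(33°) = 0.7034 I₀.
Need I₂/I₀ = 0.243, so cos²(θ − 89°) = 0.243 / 0.7034 = 0.3455.
θ − 89° = arccos(√0.3455) = 54.0°, giving θ ≈ 89 + 54.0 = 143.0°.

θ ≈ 143°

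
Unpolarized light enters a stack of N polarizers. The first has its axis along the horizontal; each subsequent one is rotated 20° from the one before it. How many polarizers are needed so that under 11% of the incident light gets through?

N = 14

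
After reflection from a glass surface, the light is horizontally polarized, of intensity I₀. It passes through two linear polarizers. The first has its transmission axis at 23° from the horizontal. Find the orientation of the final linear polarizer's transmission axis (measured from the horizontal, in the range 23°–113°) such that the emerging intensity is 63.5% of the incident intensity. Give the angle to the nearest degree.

θ ≈ 53°

I₁ = I₀ cos²(23° − 0°) = I₀ cos²(23°) = 0.8473 I₀.
Need I₂/I₀ = 0.635, so cos²(θ − 23°) = 0.635 / 0.8473 = 0.7494.
θ − 23° = arccos(√0.7494) = 30.0°, giving θ ≈ 23 + 30.0 = 53.0°.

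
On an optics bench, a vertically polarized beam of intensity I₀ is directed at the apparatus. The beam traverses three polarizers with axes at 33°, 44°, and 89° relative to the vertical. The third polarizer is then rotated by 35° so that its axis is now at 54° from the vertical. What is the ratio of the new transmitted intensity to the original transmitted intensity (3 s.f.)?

I_new/I_old ≈ 1.94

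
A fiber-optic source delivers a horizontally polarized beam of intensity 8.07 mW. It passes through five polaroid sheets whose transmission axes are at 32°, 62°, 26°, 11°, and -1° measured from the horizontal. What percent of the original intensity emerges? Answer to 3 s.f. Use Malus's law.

≈ 31.5%

By Malus's law, I₁ = 8.07 mW · cos²(32°) = 5.804 mW.
I₂ = I₁ · cos²(30°) = 5.804 · 0.75 = 4.353 mW.
I₃ = I₂ · cos²(36°) = 4.353 · 0.6545 = 2.849 mW.
I₄ = I₃ · cos²(15°) = 2.849 · 0.933 = 2.658 mW.
I₅ = I₄ · cos²(12°) = 2.658 · 0.9568 = 2.543 mW.
That is 31.51% of the incident intensity.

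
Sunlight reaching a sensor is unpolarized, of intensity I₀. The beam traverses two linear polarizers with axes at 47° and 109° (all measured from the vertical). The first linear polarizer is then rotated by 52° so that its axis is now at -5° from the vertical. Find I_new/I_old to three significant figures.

I_new/I_old ≈ 0.751

Before rotation:
Unpolarized light through the first polarizer → I₁ = ½ I₀, now polarized at 47°.
I₂ = I₁ cos²(109° − 47°) = 0.5 I₀ · cos²(62°) = 0.1102 I₀.
After rotation:
Unpolarized light through the first polarizer → I₁ = ½ I₀, now polarized at -5°.
Angle between axes 1 and 2: 66°. I₂ = 0.5 I₀ · cos²(66°) = 0.08272 I₀.
Ratio = 0.08272 / 0.1102 = 0.7506.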